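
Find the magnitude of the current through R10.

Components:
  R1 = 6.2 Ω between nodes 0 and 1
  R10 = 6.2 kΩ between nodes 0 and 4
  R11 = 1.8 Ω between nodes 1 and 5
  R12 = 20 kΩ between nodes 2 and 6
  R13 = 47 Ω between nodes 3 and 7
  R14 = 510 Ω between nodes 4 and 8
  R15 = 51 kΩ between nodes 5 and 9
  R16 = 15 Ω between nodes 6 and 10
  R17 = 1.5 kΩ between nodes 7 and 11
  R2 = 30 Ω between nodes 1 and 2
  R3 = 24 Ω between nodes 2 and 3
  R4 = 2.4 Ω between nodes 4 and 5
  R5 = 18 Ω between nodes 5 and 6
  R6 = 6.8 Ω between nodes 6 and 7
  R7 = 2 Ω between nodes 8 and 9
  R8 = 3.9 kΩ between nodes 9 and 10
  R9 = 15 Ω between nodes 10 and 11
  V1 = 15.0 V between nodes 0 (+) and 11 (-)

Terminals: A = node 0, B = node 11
Nodal analysis, taking node 11 as the 0 V reference.
Source V1 fixes V_0 = 15 V.
KCL at each unknown node (sum of currents leaving = 0; resistances in Ω):
  Node 1: (V_1 - 15)/6.2 + (V_1 - V_2)/30 + (V_1 - V_5)/1.8 = 0
  Node 2: (V_2 - V_1)/30 + (V_2 - V_3)/24 + (V_2 - V_6)/20000 = 0
  Node 3: (V_3 - V_2)/24 + (V_3 - V_7)/47 = 0
  Node 4: (V_4 - V_5)/2.4 + (V_4 - 15)/6200 + (V_4 - V_8)/510 = 0
  Node 5: (V_5 - V_4)/2.4 + (V_5 - V_6)/18 + (V_5 - V_1)/1.8 + (V_5 - V_9)/51000 = 0
  Node 6: (V_6 - V_5)/18 + (V_6 - V_7)/6.8 + (V_6 - V_2)/20000 + (V_6 - V_10)/15 = 0
  Node 7: (V_7 - V_6)/6.8 + (V_7 - V_3)/47 + (V_7 - 0)/1500 = 0
  Node 8: (V_8 - V_9)/2 + (V_8 - V_4)/510 = 0
  Node 9: (V_9 - V_8)/2 + (V_9 - V_10)/3900 + (V_9 - V_5)/51000 = 0
  Node 10: (V_10 - V_9)/3900 + (V_10 - 0)/15 + (V_10 - V_6)/15 = 0
Collecting terms (coefficients in siemens):
  0.7502·V_1 - 0.03333·V_2 - 0.5556·V_5 = 2.419
  0.07505·V_2 - 0.03333·V_1 - 0.04167·V_3 - 0.00005·V_6 = 0
  0.06294·V_3 - 0.04167·V_2 - 0.02128·V_7 = 0
  0.4188·V_4 - 0.4167·V_5 - 0.001961·V_8 = 0.002419
  1.028·V_5 - 0.5556·V_1 - 0.4167·V_4 - 0.05556·V_6 - 0.00001961·V_9 = 0
  0.2693·V_6 - 0.00005·V_2 - 0.05556·V_5 - 0.1471·V_7 - 0.06667·V_10 = 0
  0.169·V_7 - 0.02128·V_3 - 0.1471·V_6 = 0
  0.502·V_8 - 0.001961·V_4 - 0.5·V_9 = 0
  0.5003·V_9 - 0.00001961·V_5 - 0.5·V_8 - 0.0002564·V_10 = 0
  0.1336·V_10 - 0.06667·V_6 - 0.0002564·V_9 = 0
Solving these 10 simultaneous equations (Gaussian elimination) gives:
  V_1 = 13.22 V, V_2 = 11.87 V, V_3 = 10.8 V, V_4 = 12.78 V
  V_5 = 12.78 V, V_6 = 8.437 V, V_7 = 8.701 V, V_8 = 11.8 V
  V_9 = 11.79 V, V_10 = 4.233 V
I_R10 = (V_0 - V_4)/R10 = (15 - 12.78)/6200 = 0.0003587 A
|I_R10| = 0.0003587 A

Final answer: |I_R10| = 0.0003587 A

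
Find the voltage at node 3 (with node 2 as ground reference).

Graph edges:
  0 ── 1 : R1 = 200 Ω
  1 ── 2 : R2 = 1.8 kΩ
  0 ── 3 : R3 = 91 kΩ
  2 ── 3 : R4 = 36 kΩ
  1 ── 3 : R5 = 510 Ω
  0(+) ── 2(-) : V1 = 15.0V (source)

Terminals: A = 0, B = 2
Nodal analysis, taking node 2 as the 0 V reference.
Source V1 fixes V_0 = 15 V.
KCL at each unknown node (sum of currents leaving = 0; resistances in Ω):
  Node 1: (V_1 - 15)/200 + (V_1 - 0)/1800 + (V_1 - V_3)/510 = 0
  Node 3: (V_3 - 15)/91000 + (V_3 - 0)/36000 + (V_3 - V_1)/510 = 0
Collecting terms (coefficients in siemens):
  0.007516·V_1 - 0.001961·V_3 = 0.075
  0.002·V_3 - 0.001961·V_1 = 0.0001648
Determinant D = (0.007516)(0.002) - (-0.001961)(-0.001961) = 0.00001118
V_1 = [(0.075)(0.002) - (-0.001961)(0.0001648)]/D = 13.44 V
V_3 = [(0.007516)(0.0001648) - (0.075)(-0.001961)]/D = 13.26 V
The requested potential is V_3 = 13.26 V.

Final answer: V_3 = 13.26 V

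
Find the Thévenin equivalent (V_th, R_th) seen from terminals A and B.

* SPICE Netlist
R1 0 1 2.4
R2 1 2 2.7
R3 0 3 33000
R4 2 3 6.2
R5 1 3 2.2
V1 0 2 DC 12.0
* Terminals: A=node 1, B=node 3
Step 1 — V_th is the open-circuit voltage V_A - V_B (nothing connected across the terminals).
Nodal analysis, taking node 2 as the 0 V reference.
Source V1 fixes V_0 = 12 V.
KCL at each unknown node (sum of currents leaving = 0; resistances in Ω):
  Node 1: (V_1 - 12)/2.4 + (V_1 - 0)/2.7 + (V_1 - V_3)/2.2 = 0
  Node 3: (V_3 - 12)/33000 + (V_3 - 0)/6.2 + (V_3 - V_1)/2.2 = 0
Collecting terms (coefficients in siemens):
  1.242·V_1 - 0.4545·V_3 = 5
  0.6159·V_3 - 0.4545·V_1 = 0.0003636
Determinant D = (1.242)(0.6159) - (-0.4545)(-0.4545) = 0.558
V_1 = [(5)(0.6159) - (-0.4545)(0.0003636)]/D = 5.518 V
V_3 = [(1.242)(0.0003636) - (5)(-0.4545)]/D = 4.074 V
V_th = V_1 - V_3 = 5.518 - 4.074 = 1.445 V
Step 2 — R_th: zero the source — replace V1 by a short circuit (node 2 merges into node 0) — and find the resistance seen between A (node 1) and B (node 3).
Reduce the network between node 1 (A) and node 3 (B) by series/parallel combination:
  Rp1 = R1 ‖ R2 (parallel, both between nodes 0 and 1) = 1/(1/2.4 + 1/2.7) = 1.271 Ω
  Rp2 = R3 ‖ R4 (parallel, both between nodes 0 and 3) = 1/(1/33000 + 1/6.2) = 6.199 Ω
  Rs1 = Rp1 + Rp2 (series, joined only at node 0) = 1.271 + 6.199 = 7.469 Ω
  Rp3 = R5 ‖ Rs1 (parallel, both between nodes 1 and 3) = 1/(1/2.2 + 1/7.469) = 1.699 Ω
R_th = 1.699 Ω

Final answer: V_th = 1.445 V, R_th = 1.699 Ω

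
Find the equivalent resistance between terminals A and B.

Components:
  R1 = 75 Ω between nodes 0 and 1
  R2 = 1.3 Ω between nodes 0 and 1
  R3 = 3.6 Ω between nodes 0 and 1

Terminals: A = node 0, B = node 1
Reduce the network between node 0 (A) and node 1 (B) by series/parallel combination:
  Rp1 = R1 ‖ R2 ‖ R3 (parallel, all between nodes 0 and 1) = 1/(1/75 + 1/1.3 + 1/3.6) = 0.9431 Ω
R_eq = 0.9431 Ω

Final answer: 0.9431 Ω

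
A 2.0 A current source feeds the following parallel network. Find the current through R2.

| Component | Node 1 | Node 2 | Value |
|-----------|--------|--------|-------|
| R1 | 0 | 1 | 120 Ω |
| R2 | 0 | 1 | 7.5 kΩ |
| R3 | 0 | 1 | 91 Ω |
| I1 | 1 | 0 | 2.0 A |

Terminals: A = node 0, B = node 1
All resistors sit directly between nodes 0 and 1, so they are in parallel and share one voltage V; the full source current 2 A splits among them.
1/R_par = 1/120 + 1/7500 + 1/91 = 0.01946 S  =>  R_par = 51.4 Ω
V = I × R_par = 2 × 51.4 = 102.8 V
I_R2 = V/R2 = 102.8/7500 = 0.01371 A

Final answer: 0.01371 A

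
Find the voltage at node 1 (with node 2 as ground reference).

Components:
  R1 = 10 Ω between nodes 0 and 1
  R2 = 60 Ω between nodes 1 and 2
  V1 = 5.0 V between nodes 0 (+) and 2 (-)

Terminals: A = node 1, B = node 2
Nodal analysis, taking node 2 as the 0 V reference.
Source V1 fixes V_0 = 5 V.
KCL at each unknown node (sum of currents leaving = 0; resistances in Ω):
  Node 1: (V_1 - 5)/10 + (V_1 - 0)/60 = 0
Collecting terms: 0.1167 × V_1 = 0.5  =>  V_1 = 4.286 V
The requested potential is V_1 = 4.286 V.

Final answer: V_1 = 4.286 V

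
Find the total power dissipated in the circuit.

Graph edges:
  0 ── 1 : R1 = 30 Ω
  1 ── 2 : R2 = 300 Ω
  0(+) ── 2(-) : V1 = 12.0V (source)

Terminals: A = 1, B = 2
Nodal analysis, taking node 2 as the 0 V reference.
Source V1 fixes V_0 = 12 V.
KCL at each unknown node (sum of currents leaving = 0; resistances in Ω):
  Node 1: (V_1 - 12)/30 + (V_1 - 0)/300 = 0
Collecting terms: 0.03667 × V_1 = 0.4  =>  V_1 = 10.91 V
Power in each resistor, P = (ΔV)²/R:
  P_R1 = (12 - 10.91)²/30 = 0.03967 W
  P_R2 = (10.91 - 0)²/300 = 0.3967 W
P_total = P_R1 + P_R2 = 0.4364 W

Final answer: 0.4364 W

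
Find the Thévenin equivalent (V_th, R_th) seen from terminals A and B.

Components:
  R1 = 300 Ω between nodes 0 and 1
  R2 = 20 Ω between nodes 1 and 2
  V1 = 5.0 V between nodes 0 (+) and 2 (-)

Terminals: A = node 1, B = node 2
Step 1 — V_th is the open-circuit voltage V_A - V_B (nothing connected across the terminals).
Nodal analysis, taking node 2 as the 0 V reference.
Source V1 fixes V_0 = 5 V.
KCL at each unknown node (sum of currents leaving = 0; resistances in Ω):
  Node 1: (V_1 - 5)/300 + (V_1 - 0)/20 = 0
Collecting terms: 0.05333 × V_1 = 0.01667  =>  V_1 = 0.3125 V
V_th = V_1 - V_2 = 0.3125 - 0 = 0.3125 V
Step 2 — R_th: zero the source — replace V1 by a short circuit (node 2 merges into node 0) — and find the resistance seen between A (node 1) and B (node 0).
Reduce the network between node 1 (A) and node 0 (B) by series/parallel combination:
  Rp1 = R1 ‖ R2 (parallel, both between nodes 0 and 1) = 1/(1/300 + 1/20) = 18.75 Ω
R_th = 18.75 Ω

Final answer: V_th = 0.3125 V, R_th = 18.75 Ω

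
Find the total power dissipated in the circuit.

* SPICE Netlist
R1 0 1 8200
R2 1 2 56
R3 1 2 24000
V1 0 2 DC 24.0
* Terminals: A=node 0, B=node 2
Nodal analysis, taking node 2 as the 0 V reference.
Source V1 fixes V_0 = 24 V.
KCL at each unknown node (sum of currents leaving = 0; resistances in Ω):
  Node 1: (V_1 - 24)/8200 + (V_1 - 0)/56 + (V_1 - 0)/24000 = 0
Collecting terms: 0.01802 × V_1 = 0.002927  =>  V_1 = 0.1624 V
Power in each resistor, P = (ΔV)²/R:
  P_R1 = (24 - 0.1624)²/8200 = 0.0693 W
  P_R2 = (0.1624 - 0)²/56 = 0.000471 W
  P_R3 = (0.1624 - 0)²/24000 = 0.000001099 W
P_total = P_R1 + P_R2 + P_R3 = 0.06977 W

Final answer: 0.06977 W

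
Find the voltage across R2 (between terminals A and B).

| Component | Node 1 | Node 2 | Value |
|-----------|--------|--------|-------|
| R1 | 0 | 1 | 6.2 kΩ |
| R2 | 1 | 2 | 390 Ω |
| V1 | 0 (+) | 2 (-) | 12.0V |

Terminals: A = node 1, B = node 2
R1 and R2 are in series across V1 (node 0 → node 1 → node 2), and the output A–B is taken across R2, so this is a voltage divider.
Series current: I = V1/(R1 + R2) = 12/(6200 + 390) = 12/6590 = 0.001821 A
V_R2 = I × R2 = V1 × R2/(R1 + R2) = 12 × 390/6590 = 0.7102 V

Final answer: 0.7102 V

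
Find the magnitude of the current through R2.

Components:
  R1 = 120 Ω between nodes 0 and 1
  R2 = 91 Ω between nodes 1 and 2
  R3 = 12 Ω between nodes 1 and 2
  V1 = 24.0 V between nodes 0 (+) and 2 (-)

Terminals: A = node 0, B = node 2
Nodal analysis, taking node 2 as the 0 V reference.
Source V1 fixes V_0 = 24 V.
KCL at each unknown node (sum of currents leaving = 0; resistances in Ω):
  Node 1: (V_1 - 24)/120 + (V_1 - 0)/91 + (V_1 - 0)/12 = 0
Collecting terms: 0.1027 × V_1 = 0.2  =>  V_1 = 1.948 V
I_R2 = (V_1 - V_2)/R2 = (1.948 - 0)/91 = 0.02141 A
|I_R2| = 0.02141 A

Final answer: |I_R2| = 0.02141 A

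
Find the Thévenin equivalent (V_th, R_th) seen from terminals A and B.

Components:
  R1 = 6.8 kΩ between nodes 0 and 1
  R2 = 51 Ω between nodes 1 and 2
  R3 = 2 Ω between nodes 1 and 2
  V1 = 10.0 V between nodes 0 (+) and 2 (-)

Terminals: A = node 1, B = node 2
Step 1 — V_th is the open-circuit voltage V_A - V_B (nothing connected across the terminals).
Nodal analysis, taking node 2 as the 0 V reference.
Source V1 fixes V_0 = 10 V.
KCL at each unknown node (sum of currents leaving = 0; resistances in Ω):
  Node 1: (V_1 - 10)/6800 + (V_1 - 0)/51 + (V_1 - 0)/2 = 0
Collecting terms: 0.5198 × V_1 = 0.001471  =>  V_1 = 0.002829 V
V_th = V_1 - V_2 = 0.002829 - 0 = 0.002829 V
Step 2 — R_th: zero the source — replace V1 by a short circuit (node 2 merges into node 0) — and find the resistance seen between A (node 1) and B (node 0).
Reduce the network between node 1 (A) and node 0 (B) by series/parallel combination:
  Rp1 = R1 ‖ R2 ‖ R3 (parallel, all between nodes 0 and 1) = 1/(1/6800 + 1/51 + 1/2) = 1.924 Ω
R_th = 1.924 Ω

Final answer: V_th = 0.002829 V, R_th = 1.924 Ω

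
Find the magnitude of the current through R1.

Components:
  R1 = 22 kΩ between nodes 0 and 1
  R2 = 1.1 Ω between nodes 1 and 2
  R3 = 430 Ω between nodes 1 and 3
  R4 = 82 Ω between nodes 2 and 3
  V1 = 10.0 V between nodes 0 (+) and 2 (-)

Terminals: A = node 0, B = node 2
Nodal analysis, taking node 2 as the 0 V reference.
Source V1 fixes V_0 = 10 V.
KCL at each unknown node (sum of currents leaving = 0; resistances in Ω):
  Node 1: (V_1 - 10)/22000 + (V_1 - 0)/1.1 + (V_1 - V_3)/430 = 0
  Node 3: (V_3 - V_1)/430 + (V_3 - 0)/82 = 0
Collecting terms (coefficients in siemens):
  0.9115·V_1 - 0.002326·V_3 = 0.0004545
  0.01452·V_3 - 0.002326·V_1 = 0
Determinant D = (0.9115)(0.01452) - (-0.002326)(-0.002326) = 0.01323
V_1 = [(0.0004545)(0.01452) - (-0.002326)(0)]/D = 0.0004989 V
V_3 = [(0.9115)(0) - (0.0004545)(-0.002326)]/D = 0.0000799 V
I_R1 = (V_0 - V_1)/R1 = (10 - 0.0004989)/22000 = 0.0004545 A
|I_R1| = 0.0004545 A

Final answer: |I_R1| = 0.0004545 A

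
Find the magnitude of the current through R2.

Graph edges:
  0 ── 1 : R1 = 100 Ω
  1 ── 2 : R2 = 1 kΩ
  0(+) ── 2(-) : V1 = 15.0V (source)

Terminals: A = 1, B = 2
Nodal analysis, taking node 2 as the 0 V reference.
Source V1 fixes V_0 = 15 V.
KCL at each unknown node (sum of currents leaving = 0; resistances in Ω):
  Node 1: (V_1 - 15)/100 + (V_1 - 0)/1000 = 0
Collecting terms: 0.011 × V_1 = 0.15  =>  V_1 = 13.64 V
I_R2 = (V_1 - V_2)/R2 = (13.64 - 0)/1000 = 0.01364 A
|I_R2| = 0.01364 A

Final answer: |I_R2| = 0.01364 A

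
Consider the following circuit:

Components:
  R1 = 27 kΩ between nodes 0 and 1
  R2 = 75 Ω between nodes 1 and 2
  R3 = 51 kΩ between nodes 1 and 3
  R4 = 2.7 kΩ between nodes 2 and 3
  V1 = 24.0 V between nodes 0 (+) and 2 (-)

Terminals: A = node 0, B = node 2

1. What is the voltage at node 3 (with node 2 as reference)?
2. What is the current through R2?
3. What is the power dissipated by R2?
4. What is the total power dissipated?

Nodal analysis, taking node 2 as the 0 V reference.
Source V1 fixes V_0 = 24 V.
KCL at each unknown node (sum of currents leaving = 0; resistances in Ω):
  Node 1: (V_1 - 24)/27000 + (V_1 - 0)/75 + (V_1 - V_3)/51000 = 0
  Node 3: (V_3 - V_1)/51000 + (V_3 - 0)/2700 = 0
Collecting terms (coefficients in siemens):
  0.01339·V_1 - 0.00001961·V_3 = 0.0008889
  0.00039·V_3 - 0.00001961·V_1 = 0
Determinant D = (0.01339)(0.00039) - (-0.00001961)(-0.00001961) = 0.000005221
V_1 = [(0.0008889)(0.00039) - (-0.00001961)(0)]/D = 0.06639 V
V_3 = [(0.01339)(0) - (0.0008889)(-0.00001961)]/D = 0.003338 V
Part 1:
  Read off the nodal solution: V_3 = 0.003338 V
Part 2:
  I_R2 = (V_1 - V_2)/R2 = (0.06639 - 0)/75 = 0.0008852 A
  Magnitude: I_R2 = 0.0008852 A
Part 3:
  I_R2 = (V_1 - V_2)/R2 = (0.06639 - 0)/75 = 0.0008852 A
  P_R2 = I_R2² × R2 = (0.0008852)² × 75 = 0.00005877 W
Part 4:
  Power in each resistor, P = (ΔV)²/R:
    P_R1 = (24 - 0.06639)²/27000 = 0.02122 W
    P_R2 = (0.06639 - 0)²/75 = 0.00005877 W
    P_R3 = (0.06639 - 0.003338)²/51000 = 0.00000007795 W
    P_R4 = (0 - 0.003338)²/2700 = 0.000000004127 W
  P_total = P_R1 + P_R2 + P_R3 + P_R4 = 0.02127 W

Final answers:
1. V_3 = 0.003338 V
2. I_R2 = 0.0008852 A
3. P_R2 = 5.877e-05 W
4. P_total = 0.02127 W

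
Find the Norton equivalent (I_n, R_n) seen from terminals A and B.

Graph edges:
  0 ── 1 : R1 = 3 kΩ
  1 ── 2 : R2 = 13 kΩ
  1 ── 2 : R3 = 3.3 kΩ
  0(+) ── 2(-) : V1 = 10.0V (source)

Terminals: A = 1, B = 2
Find the Thévenin equivalent first; then I_n = V_th/R_th and R_n = R_th.
Step 1 — V_th is the open-circuit voltage V_A - V_B (nothing connected across the terminals).
Nodal analysis, taking node 2 as the 0 V reference.
Source V1 fixes V_0 = 10 V.
KCL at each unknown node (sum of currents leaving = 0; resistances in Ω):
  Node 1: (V_1 - 10)/3000 + (V_1 - 0)/13000 + (V_1 - 0)/3300 = 0
Collecting terms: 0.0007133 × V_1 = 0.003333  =>  V_1 = 4.673 V
V_th = V_1 - V_2 = 4.673 - 0 = 4.673 V
Step 2 — R_th: zero the source — replace V1 by a short circuit (node 2 merges into node 0) — and find the resistance seen between A (node 1) and B (node 0).
Reduce the network between node 1 (A) and node 0 (B) by series/parallel combination:
  Rp1 = R1 ‖ R2 ‖ R3 (parallel, all between nodes 0 and 1) = 1/(1/3000 + 1/13000 + 1/3300) = 1402 Ω
R_th = 1.402 kΩ
I_n = V_th/R_th = 4.673/1402 = 0.003333 A, and R_n = R_th = 1.402 kΩ

Final answer: I_n = 0.003333 A, R_n = 1.402 kΩ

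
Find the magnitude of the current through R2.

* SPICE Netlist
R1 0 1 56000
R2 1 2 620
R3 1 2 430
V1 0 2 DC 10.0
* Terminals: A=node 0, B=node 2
Nodal analysis, taking node 2 as the 0 V reference.
Source V1 fixes V_0 = 10 V.
KCL at each unknown node (sum of currents leaving = 0; resistances in Ω):
  Node 1: (V_1 - 10)/56000 + (V_1 - 0)/620 + (V_1 - 0)/430 = 0
Collecting terms: 0.003956 × V_1 = 0.0001786  =>  V_1 = 0.04514 V
I_R2 = (V_1 - V_2)/R2 = (0.04514 - 0)/620 = 0.0000728 A
|I_R2| = 0.0000728 A

Final answer: |I_R2| = 7.28e-05 A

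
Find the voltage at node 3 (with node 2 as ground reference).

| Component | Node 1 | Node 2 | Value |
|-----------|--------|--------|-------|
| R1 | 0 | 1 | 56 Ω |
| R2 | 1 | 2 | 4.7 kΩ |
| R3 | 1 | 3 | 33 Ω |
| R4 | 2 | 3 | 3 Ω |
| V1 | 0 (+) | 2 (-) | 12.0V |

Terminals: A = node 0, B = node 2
Nodal analysis, taking node 2 as the 0 V reference.
Source V1 fixes V_0 = 12 V.
KCL at each unknown node (sum of currents leaving = 0; resistances in Ω):
  Node 1: (V_1 - 12)/56 + (V_1 - 0)/4700 + (V_1 - V_3)/33 = 0
  Node 3: (V_3 - V_1)/33 + (V_3 - 0)/3 = 0
Collecting terms (coefficients in siemens):
  0.04837·V_1 - 0.0303·V_3 = 0.2143
  0.3636·V_3 - 0.0303·V_1 = 0
Determinant D = (0.04837)(0.3636) - (-0.0303)(-0.0303) = 0.01667
V_1 = [(0.2143)(0.3636) - (-0.0303)(0)]/D = 4.674 V
V_3 = [(0.04837)(0) - (0.2143)(-0.0303)]/D = 0.3895 V
The requested potential is V_3 = 0.3895 V.

Final answer: V_3 = 0.3895 V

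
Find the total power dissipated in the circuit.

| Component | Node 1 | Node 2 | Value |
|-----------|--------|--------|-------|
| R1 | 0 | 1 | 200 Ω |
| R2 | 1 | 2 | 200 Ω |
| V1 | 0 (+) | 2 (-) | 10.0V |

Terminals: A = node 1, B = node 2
Nodal analysis, taking node 2 as the 0 V reference.
Source V1 fixes V_0 = 10 V.
KCL at each unknown node (sum of currents leaving = 0; resistances in Ω):
  Node 1: (V_1 - 10)/200 + (V_1 - 0)/200 = 0
Collecting terms: 0.01 × V_1 = 0.05  =>  V_1 = 5 V
Power in each resistor, P = (ΔV)²/R:
  P_R1 = (10 - 5)²/200 = 0.125 W
  P_R2 = (5 - 0)²/200 = 0.125 W
P_total = P_R1 + P_R2 = 0.25 W

Final answer: 0.25 W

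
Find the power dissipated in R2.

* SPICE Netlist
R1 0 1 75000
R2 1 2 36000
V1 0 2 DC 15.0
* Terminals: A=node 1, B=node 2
Nodal analysis, taking node 2 as the 0 V reference.
Source V1 fixes V_0 = 15 V.
KCL at each unknown node (sum of currents leaving = 0; resistances in Ω):
  Node 1: (V_1 - 15)/75000 + (V_1 - 0)/36000 = 0
Collecting terms: 0.00004111 × V_1 = 0.0002  =>  V_1 = 4.865 V
I_R2 = (V_1 - V_2)/R2 = (4.865 - 0)/36000 = 0.0001351 A
P_R2 = I_R2² × R2 = (0.0001351)² × 36000 = 0.0006574 W

Final answer: 0.0006574 W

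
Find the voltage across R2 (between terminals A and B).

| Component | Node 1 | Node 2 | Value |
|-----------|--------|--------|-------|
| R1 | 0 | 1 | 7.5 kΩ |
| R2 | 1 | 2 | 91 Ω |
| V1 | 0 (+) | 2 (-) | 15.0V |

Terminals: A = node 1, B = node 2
R1 and R2 are in series across V1 (node 0 → node 1 → node 2), and the output A–B is taken across R2, so this is a voltage divider.
Series current: I = V1/(R1 + R2) = 15/(7500 + 91) = 15/7591 = 0.001976 A
V_R2 = I × R2 = V1 × R2/(R1 + R2) = 15 × 91/7591 = 0.1798 V

Final answer: 0.1798 V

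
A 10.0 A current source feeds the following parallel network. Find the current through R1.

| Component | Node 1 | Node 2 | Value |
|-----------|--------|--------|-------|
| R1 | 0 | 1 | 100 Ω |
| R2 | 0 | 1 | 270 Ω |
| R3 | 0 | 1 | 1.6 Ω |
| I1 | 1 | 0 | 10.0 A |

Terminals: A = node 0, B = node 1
All resistors sit directly between nodes 0 and 1, so they are in parallel and share one voltage V; the full source current 10 A splits among them.
1/R_par = 1/100 + 1/270 + 1/1.6 = 0.6387 S  =>  R_par = 1.566 Ω
V = I × R_par = 10 × 1.566 = 15.66 V
I_R1 = V/R1 = 15.66/100 = 0.1566 A

Final answer: 0.1566 A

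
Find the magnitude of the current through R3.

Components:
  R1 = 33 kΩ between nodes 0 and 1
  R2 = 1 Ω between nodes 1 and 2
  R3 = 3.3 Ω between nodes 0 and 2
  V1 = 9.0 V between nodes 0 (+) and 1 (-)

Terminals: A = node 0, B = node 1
Nodal analysis, taking node 1 as the 0 V reference.
Source V1 fixes V_0 = 9 V.
KCL at each unknown node (sum of currents leaving = 0; resistances in Ω):
  Node 2: (V_2 - 0)/1 + (V_2 - 9)/3.3 = 0
Collecting terms: 1.303 × V_2 = 2.727  =>  V_2 = 2.093 V
I_R3 = (V_0 - V_2)/R3 = (9 - 2.093)/3.3 = 2.093 A
|I_R3| = 2.093 A

Final answer: |I_R3| = 2.093 A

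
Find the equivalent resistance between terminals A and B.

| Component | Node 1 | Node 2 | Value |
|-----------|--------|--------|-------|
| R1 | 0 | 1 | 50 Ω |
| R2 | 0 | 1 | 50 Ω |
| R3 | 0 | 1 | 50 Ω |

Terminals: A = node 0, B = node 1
Reduce the network between node 0 (A) and node 1 (B) by series/parallel combination:
  Rp1 = R1 ‖ R2 ‖ R3 (parallel, all between nodes 0 and 1) = 1/(1/50 + 1/50 + 1/50) = 16.67 Ω
R_eq = 16.67 Ω

Final answer: 16.67 Ω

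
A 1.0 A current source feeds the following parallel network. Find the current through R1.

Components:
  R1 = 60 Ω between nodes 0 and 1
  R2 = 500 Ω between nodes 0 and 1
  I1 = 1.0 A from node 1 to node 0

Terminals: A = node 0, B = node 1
All resistors sit directly between nodes 0 and 1, so they are in parallel and share one voltage V; the full source current 1 A splits among them.
1/R_par = 1/60 + 1/500 = 0.01867 S  =>  R_par = 53.57 Ω
V = I × R_par = 1 × 53.57 = 53.57 V
I_R1 = V/R1 = 53.57/60 = 0.8929 A

Final answer: 0.8929 A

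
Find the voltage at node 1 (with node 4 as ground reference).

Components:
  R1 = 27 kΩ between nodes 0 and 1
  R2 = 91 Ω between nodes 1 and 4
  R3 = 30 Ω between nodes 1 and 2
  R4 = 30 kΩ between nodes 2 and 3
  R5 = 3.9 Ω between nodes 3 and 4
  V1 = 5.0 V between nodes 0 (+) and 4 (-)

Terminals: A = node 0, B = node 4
Nodal analysis, taking node 4 as the 0 V reference.
Source V1 fixes V_0 = 5 V.
KCL at each unknown node (sum of currents leaving = 0; resistances in Ω):
  Node 1: (V_1 - 5)/27000 + (V_1 - 0)/91 + (V_1 - V_2)/30 = 0
  Node 2: (V_2 - V_1)/30 + (V_2 - V_3)/30000 = 0
  Node 3: (V_3 - V_2)/30000 + (V_3 - 0)/3.9 = 0
Collecting terms (coefficients in siemens):
  0.04436·V_1 - 0.03333·V_2 = 0.0001852
  0.03337·V_2 - 0.03333·V_1 - 0.00003333·V_3 = 0
  0.2564·V_3 - 0.00003333·V_2 = 0
Solving these 3 simultaneous equations (Gaussian elimination) gives:
  V_1 = 0.01674 V, V_2 = 0.01673 V, V_3 = 0.000002174 V
The requested potential is V_1 = 0.01674 V.

Final answer: V_1 = 0.01674 V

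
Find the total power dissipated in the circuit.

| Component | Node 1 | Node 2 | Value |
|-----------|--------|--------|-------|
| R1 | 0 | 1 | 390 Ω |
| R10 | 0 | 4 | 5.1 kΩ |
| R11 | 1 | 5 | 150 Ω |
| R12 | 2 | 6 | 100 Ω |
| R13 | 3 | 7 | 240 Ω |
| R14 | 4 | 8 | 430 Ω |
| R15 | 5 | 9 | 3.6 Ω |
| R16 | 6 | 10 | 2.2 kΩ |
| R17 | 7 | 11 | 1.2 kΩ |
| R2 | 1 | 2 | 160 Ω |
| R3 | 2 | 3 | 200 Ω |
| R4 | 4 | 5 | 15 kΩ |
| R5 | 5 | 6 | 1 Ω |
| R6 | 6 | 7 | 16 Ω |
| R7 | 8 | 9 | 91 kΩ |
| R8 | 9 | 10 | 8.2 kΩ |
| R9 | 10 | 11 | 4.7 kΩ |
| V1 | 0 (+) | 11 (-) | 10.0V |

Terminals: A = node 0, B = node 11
Nodal analysis, taking node 11 as the 0 V reference.
Source V1 fixes V_0 = 10 V.
KCL at each unknown node (sum of currents leaving = 0; resistances in Ω):
  Node 1: (V_1 - 10)/390 + (V_1 - V_2)/160 + (V_1 - V_5)/150 = 0
  Node 2: (V_2 - V_1)/160 + (V_2 - V_3)/200 + (V_2 - V_6)/100 = 0
  Node 3: (V_3 - V_2)/200 + (V_3 - V_7)/240 = 0
  Node 4: (V_4 - V_5)/15000 + (V_4 - 10)/5100 + (V_4 - V_8)/430 = 0
  Node 5: (V_5 - V_4)/15000 + (V_5 - V_6)/1 + (V_5 - V_1)/150 + (V_5 - V_9)/3.6 = 0
  Node 6: (V_6 - V_5)/1 + (V_6 - V_7)/16 + (V_6 - V_2)/100 + (V_6 - V_10)/2200 = 0
  Node 7: (V_7 - V_6)/16 + (V_7 - V_3)/240 + (V_7 - 0)/1200 = 0
  Node 8: (V_8 - V_9)/91000 + (V_8 - V_4)/430 = 0
  Node 9: (V_9 - V_8)/91000 + (V_9 - V_10)/8200 + (V_9 - V_5)/3.6 = 0
  Node 10: (V_10 - V_9)/8200 + (V_10 - 0)/4700 + (V_10 - V_6)/2200 = 0
Collecting terms (coefficients in siemens):
  0.01548·V_1 - 0.00625·V_2 - 0.006667·V_5 = 0.02564
  0.02125·V_2 - 0.00625·V_1 - 0.005·V_3 - 0.01·V_6 = 0
  0.009167·V_3 - 0.005·V_2 - 0.004167·V_7 = 0
  0.002588·V_4 - 0.00006667·V_5 - 0.002326·V_8 = 0.001961
  1.285·V_5 - 0.006667·V_1 - 0.00006667·V_4 - 1·V_6 - 0.2778·V_9 = 0
  1.073·V_6 - 0.01·V_2 - 1·V_5 - 0.0625·V_7 - 0.0004545·V_10 = 0
  0.0675·V_7 - 0.004167·V_3 - 0.0625·V_6 = 0
  0.002337·V_8 - 0.002326·V_4 - 0.00001099·V_9 = 0
  0.2779·V_9 - 0.2778·V_5 - 0.00001099·V_8 - 0.000122·V_10 = 0
  0.0007893·V_10 - 0.0004545·V_6 - 0.000122·V_9 = 0
Solving these 10 simultaneous equations (Gaussian elimination) gives:
  V_1 = 7.452 V, V_2 = 7.044 V, V_3 = 6.92 V, V_4 = 9.108 V
  V_5 = 6.855 V, V_6 = 6.851 V, V_7 = 6.771 V, V_8 = 9.098 V
  V_9 = 6.854 V, V_10 = 5.005 V
Power in each resistor, P = (ΔV)²/R:
  P_R1 = (10 - 7.452)²/390 = 0.01664 W
  P_R2 = (7.452 - 7.044)²/160 = 0.001041 W
  P_R3 = (7.044 - 6.92)²/200 = 0.00007717 W
  P_R4 = (9.108 - 6.855)²/15000 = 0.0003384 W
  P_R5 = (6.855 - 6.851)²/1 = 0.00001545 W
  P_R6 = (6.851 - 6.771)²/16 = 0.0004034 W
  P_R7 = (9.098 - 6.854)²/91000 = 0.0000553 W
  P_R8 = (6.854 - 5.005)²/8200 = 0.0004172 W
  P_R9 = (5.005 - 0)²/4700 = 0.005329 W
  P_R10 = (10 - 9.108)²/5100 = 0.0001559 W
  P_R11 = (7.452 - 6.855)²/150 = 0.002378 W
  P_R12 = (7.044 - 6.851)²/100 = 0.0003724 W
  P_R13 = (6.92 - 6.771)²/240 = 0.00009261 W
  P_R14 = (9.108 - 9.098)²/430 = 0.0000002613 W
  P_R15 = (6.855 - 6.854)²/3.6 = 0.0000001453 W
  P_R16 = (6.851 - 5.005)²/2200 = 0.00155 W
  P_R17 = (6.771 - 0)²/1200 = 0.0382 W
P_total = P_R1 + P_R2 + P_R3 + P_R4 + P_R5 + P_R6 + P_R7 + P_R8 + P_R9 + P_R10 + P_R11 + P_R12 + P_R13 + P_R14 + P_R15 + P_R16 + P_R17 = 0.06707 W

Final answer: 0.06707 W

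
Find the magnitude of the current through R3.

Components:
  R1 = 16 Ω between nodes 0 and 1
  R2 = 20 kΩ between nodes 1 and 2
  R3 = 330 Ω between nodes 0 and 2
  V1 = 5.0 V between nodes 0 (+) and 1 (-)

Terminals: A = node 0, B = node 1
Nodal analysis, taking node 1 as the 0 V reference.
Source V1 fixes V_0 = 5 V.
KCL at each unknown node (sum of currents leaving = 0; resistances in Ω):
  Node 2: (V_2 - 0)/20000 + (V_2 - 5)/330 = 0
Collecting terms: 0.00308 × V_2 = 0.01515  =>  V_2 = 4.919 V
I_R3 = (V_0 - V_2)/R3 = (5 - 4.919)/330 = 0.0002459 A
|I_R3| = 0.0002459 A

Final answer: |I_R3| = 0.0002459 A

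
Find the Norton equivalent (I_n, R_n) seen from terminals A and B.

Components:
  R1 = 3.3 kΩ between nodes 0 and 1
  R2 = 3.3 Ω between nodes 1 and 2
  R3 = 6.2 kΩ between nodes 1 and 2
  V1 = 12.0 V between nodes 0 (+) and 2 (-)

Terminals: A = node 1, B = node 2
Find the Thévenin equivalent first; then I_n = V_th/R_th and R_n = R_th.
Step 1 — V_th is the open-circuit voltage V_A - V_B (nothing connected across the terminals).
Nodal analysis, taking node 2 as the 0 V reference.
Source V1 fixes V_0 = 12 V.
KCL at each unknown node (sum of currents leaving = 0; resistances in Ω):
  Node 1: (V_1 - 12)/3300 + (V_1 - 0)/3.3 + (V_1 - 0)/6200 = 0
Collecting terms: 0.3035 × V_1 = 0.003636  =>  V_1 = 0.01198 V
V_th = V_1 - V_2 = 0.01198 - 0 = 0.01198 V
Step 2 — R_th: zero the source — replace V1 by a short circuit (node 2 merges into node 0) — and find the resistance seen between A (node 1) and B (node 0).
Reduce the network between node 1 (A) and node 0 (B) by series/parallel combination:
  Rp1 = R1 ‖ R2 ‖ R3 (parallel, all between nodes 0 and 1) = 1/(1/3300 + 1/3.3 + 1/6200) = 3.295 Ω
R_th = 3.295 Ω
I_n = V_th/R_th = 0.01198/3.295 = 0.003636 A, and R_n = R_th = 3.295 Ω

Final answer: I_n = 0.003636 A, R_n = 3.295 Ω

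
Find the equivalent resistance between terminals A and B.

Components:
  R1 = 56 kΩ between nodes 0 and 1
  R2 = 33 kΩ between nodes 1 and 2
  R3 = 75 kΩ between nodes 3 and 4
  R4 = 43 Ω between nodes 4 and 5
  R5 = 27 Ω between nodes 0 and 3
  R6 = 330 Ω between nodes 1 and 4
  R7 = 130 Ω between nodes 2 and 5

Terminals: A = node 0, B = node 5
The network is not a plain series/parallel combination. Inject a 1 A test current into terminal A (node 0) and return it from terminal B (node 5); then R_eq = V_A / (1 A).
Nodal analysis, taking node 5 as the 0 V reference.
Current source I_test pushes 1 A into node 0 and draws it out of node 5.
KCL at each unknown node (sum of currents leaving = 0; resistances in Ω):
  Node 0: (V_0 - V_1)/56000 + (V_0 - V_3)/27 - 1 = 0
  Node 1: (V_1 - V_0)/56000 + (V_1 - V_2)/33000 + (V_1 - V_4)/330 = 0
  Node 2: (V_2 - V_1)/33000 + (V_2 - 0)/130 = 0
  Node 3: (V_3 - V_0)/27 + (V_3 - V_4)/75000 = 0
  Node 4: (V_4 - V_1)/330 + (V_4 - V_3)/75000 + (V_4 - 0)/43 = 0
Collecting terms (coefficients in siemens):
  0.03705·V_0 - 0.00001786·V_1 - 0.03704·V_3 = 1
  0.003078·V_1 - 0.00001786·V_0 - 0.0000303·V_2 - 0.00303·V_4 = 0
  0.007723·V_2 - 0.0000303·V_1 = 0
  0.03705·V_3 - 0.03704·V_0 - 0.00001333·V_4 = 0
  0.0263·V_4 - 0.00303·V_1 - 0.00001333·V_3 = 0
Solving these 5 simultaneous equations (Gaussian elimination) gives:
  V_0 = 32220 V, V_1 = 228.9 V, V_2 = 0.8982 V, V_3 = 32200 V
  V_4 = 42.7 V
R_eq = V_0 / 1 A = 32220 Ω = 32.22 kΩ

Final answer: 32.22 kΩ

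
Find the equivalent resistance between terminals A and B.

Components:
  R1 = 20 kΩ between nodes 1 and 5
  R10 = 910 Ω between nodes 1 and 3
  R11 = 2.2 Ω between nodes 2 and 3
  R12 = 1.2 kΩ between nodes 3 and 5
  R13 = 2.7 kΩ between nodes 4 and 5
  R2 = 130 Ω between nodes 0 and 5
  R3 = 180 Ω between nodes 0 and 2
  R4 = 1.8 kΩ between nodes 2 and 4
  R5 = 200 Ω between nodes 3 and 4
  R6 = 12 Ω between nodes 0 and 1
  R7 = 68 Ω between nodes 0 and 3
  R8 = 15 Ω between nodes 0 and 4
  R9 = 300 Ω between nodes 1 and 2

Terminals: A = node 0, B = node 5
The network is not a plain series/parallel combination. Inject a 1 A test current into terminal A (node 0) and return it from terminal B (node 5); then R_eq = V_A / (1 A).
Nodal analysis, taking node 5 as the 0 V reference.
Current source I_test pushes 1 A into node 0 and draws it out of node 5.
KCL at each unknown node (sum of currents leaving = 0; resistances in Ω):
  Node 0: (V_0 - 0)/130 + (V_0 - V_2)/180 + (V_0 - V_1)/12 + (V_0 - V_3)/68 + (V_0 - V_4)/15 - 1 = 0
  Node 1: (V_1 - V_0)/12 + (V_1 - 0)/20000 + (V_1 - V_2)/300 + (V_1 - V_3)/910 = 0
  Node 2: (V_2 - V_0)/180 + (V_2 - V_1)/300 + (V_2 - V_4)/1800 + (V_2 - V_3)/2.2 = 0
  Node 3: (V_3 - V_0)/68 + (V_3 - V_1)/910 + (V_3 - V_2)/2.2 + (V_3 - V_4)/200 + (V_3 - 0)/1200 = 0
  Node 4: (V_4 - V_0)/15 + (V_4 - V_2)/1800 + (V_4 - V_3)/200 + (V_4 - 0)/2700 = 0
Collecting terms (coefficients in siemens):
  0.178·V_0 - 0.08333·V_1 - 0.005556·V_2 - 0.01471·V_3 - 0.06667·V_4 = 1
  0.08782·V_1 - 0.08333·V_0 - 0.003333·V_2 - 0.001099·V_3 = 0
  0.464·V_2 - 0.005556·V_0 - 0.003333·V_1 - 0.4545·V_3 - 0.0005556·V_4 = 0
  0.4762·V_3 - 0.01471·V_0 - 0.001099·V_1 - 0.4545·V_2 - 0.005·V_4 = 0
  0.07259·V_4 - 0.06667·V_0 - 0.0005556·V_2 - 0.005·V_3 = 0
Solving these 5 simultaneous equations (Gaussian elimination) gives:
  V_0 = 112.1 V, V_1 = 111.9 V, V_2 = 109 V, V_3 = 108.9 V
  V_4 = 111.3 V
R_eq = V_0 / 1 A = 112.1 Ω

Final answer: 112.1 Ω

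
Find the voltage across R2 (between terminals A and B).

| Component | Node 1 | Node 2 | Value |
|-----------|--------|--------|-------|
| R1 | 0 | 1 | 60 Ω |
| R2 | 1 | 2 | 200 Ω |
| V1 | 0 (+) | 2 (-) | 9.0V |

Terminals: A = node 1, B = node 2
R1 and R2 are in series across V1 (node 0 → node 1 → node 2), and the output A–B is taken across R2, so this is a voltage divider.
Series current: I = V1/(R1 + R2) = 9/(60 + 200) = 9/260 = 0.03462 A
V_R2 = I × R2 = V1 × R2/(R1 + R2) = 9 × 200/260 = 6.923 V

Final answer: 6.923 V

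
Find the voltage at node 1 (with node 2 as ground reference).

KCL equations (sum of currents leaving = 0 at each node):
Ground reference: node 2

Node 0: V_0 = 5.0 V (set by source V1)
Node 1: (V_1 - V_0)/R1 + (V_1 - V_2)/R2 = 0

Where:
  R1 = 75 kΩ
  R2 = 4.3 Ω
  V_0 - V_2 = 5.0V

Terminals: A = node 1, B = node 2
Nodal analysis, taking node 2 as the 0 V reference.
Source V1 fixes V_0 = 5 V.
KCL at each unknown node (sum of currents leaving = 0; resistances in Ω):
  Node 1: (V_1 - 5)/75000 + (V_1 - 0)/4.3 = 0
Collecting terms: 0.2326 × V_1 = 0.00006667  =>  V_1 = 0.0002867 V
The requested potential is V_1 = 0.0002867 V.

Final answer: V_1 = 0.0002867 V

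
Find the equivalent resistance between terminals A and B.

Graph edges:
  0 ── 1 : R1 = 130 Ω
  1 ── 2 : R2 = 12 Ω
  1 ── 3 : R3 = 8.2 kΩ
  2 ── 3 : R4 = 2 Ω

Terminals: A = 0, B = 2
Reduce the network between node 0 (A) and node 2 (B) by series/parallel combination:
  Rs1 = R3 + R4 (series, joined only at node 3) = 8200 + 2 = 8202 Ω
  Rp1 = R2 ‖ Rs1 (parallel, both between nodes 1 and 2) = 1/(1/12 + 1/8202) = 11.98 Ω
  Rs2 = R1 + Rp1 (series, joined only at node 1) = 130 + 11.98 = 142 Ω
R_eq = 142 Ω

Final answer: 142 Ω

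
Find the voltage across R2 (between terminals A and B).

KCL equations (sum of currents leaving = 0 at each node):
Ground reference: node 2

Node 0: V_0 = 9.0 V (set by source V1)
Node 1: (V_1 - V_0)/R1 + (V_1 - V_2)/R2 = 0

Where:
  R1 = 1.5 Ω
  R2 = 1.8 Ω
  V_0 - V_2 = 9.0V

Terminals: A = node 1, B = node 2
R1 and R2 are in series across V1 (node 0 → node 1 → node 2), and the output A–B is taken across R2, so this is a voltage divider.
Series current: I = V1/(R1 + R2) = 9/(1.5 + 1.8) = 9/3.3 = 2.727 A
V_R2 = I × R2 = V1 × R2/(R1 + R2) = 9 × 1.8/3.3 = 4.909 V

Final answer: 4.909 V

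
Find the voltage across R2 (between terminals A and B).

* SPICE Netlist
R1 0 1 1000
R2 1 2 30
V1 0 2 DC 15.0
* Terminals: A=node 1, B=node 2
R1 and R2 are in series across V1 (node 0 → node 1 → node 2), and the output A–B is taken across R2, so this is a voltage divider.
Series current: I = V1/(R1 + R2) = 15/(1000 + 30) = 15/1030 = 0.01456 A
V_R2 = I × R2 = V1 × R2/(R1 + R2) = 15 × 30/1030 = 0.4369 V

Final answer: 0.4369 V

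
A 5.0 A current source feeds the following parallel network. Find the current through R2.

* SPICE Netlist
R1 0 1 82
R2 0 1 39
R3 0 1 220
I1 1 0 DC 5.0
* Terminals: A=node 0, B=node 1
All resistors sit directly between nodes 0 and 1, so they are in parallel and share one voltage V; the full source current 5 A splits among them.
1/R_par = 1/82 + 1/39 + 1/220 = 0.04238 S  =>  R_par = 23.6 Ω
V = I × R_par = 5 × 23.6 = 118 V
I_R2 = V/R2 = 118/39 = 3.025 A

Final answer: 3.025 A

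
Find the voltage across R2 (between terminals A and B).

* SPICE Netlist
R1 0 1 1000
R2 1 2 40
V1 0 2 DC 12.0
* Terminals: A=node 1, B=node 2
R1 and R2 are in series across V1 (node 0 → node 1 → node 2), and the output A–B is taken across R2, so this is a voltage divider.
Series current: I = V1/(R1 + R2) = 12/(1000 + 40) = 12/1040 = 0.01154 A
V_R2 = I × R2 = V1 × R2/(R1 + R2) = 12 × 40/1040 = 0.4615 V

Final answer: 0.4615 V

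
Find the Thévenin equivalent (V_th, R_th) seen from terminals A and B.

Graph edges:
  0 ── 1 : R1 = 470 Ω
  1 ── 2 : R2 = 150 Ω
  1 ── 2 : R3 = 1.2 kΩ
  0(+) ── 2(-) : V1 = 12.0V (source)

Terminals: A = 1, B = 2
Step 1 — V_th is the open-circuit voltage V_A - V_B (nothing connected across the terminals).
Nodal analysis, taking node 2 as the 0 V reference.
Source V1 fixes V_0 = 12 V.
KCL at each unknown node (sum of currents leaving = 0; resistances in Ω):
  Node 1: (V_1 - 12)/470 + (V_1 - 0)/150 + (V_1 - 0)/1200 = 0
Collecting terms: 0.009628 × V_1 = 0.02553  =>  V_1 = 2.652 V
V_th = V_1 - V_2 = 2.652 - 0 = 2.652 V
Step 2 — R_th: zero the source — replace V1 by a short circuit (node 2 merges into node 0) — and find the resistance seen between A (node 1) and B (node 0).
Reduce the network between node 1 (A) and node 0 (B) by series/parallel combination:
  Rp1 = R1 ‖ R2 ‖ R3 (parallel, all between nodes 0 and 1) = 1/(1/470 + 1/150 + 1/1200) = 103.9 Ω
R_th = 103.9 Ω

Final answer: V_th = 2.652 V, R_th = 103.9 Ω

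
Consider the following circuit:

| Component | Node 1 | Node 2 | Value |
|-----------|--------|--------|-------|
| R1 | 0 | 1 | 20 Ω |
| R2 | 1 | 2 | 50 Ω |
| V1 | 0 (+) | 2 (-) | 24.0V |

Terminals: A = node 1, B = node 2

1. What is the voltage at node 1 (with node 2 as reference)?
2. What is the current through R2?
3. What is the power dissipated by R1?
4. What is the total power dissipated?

Nodal analysis, taking node 2 as the 0 V reference.
Source V1 fixes V_0 = 24 V.
KCL at each unknown node (sum of currents leaving = 0; resistances in Ω):
  Node 1: (V_1 - 24)/20 + (V_1 - 0)/50 = 0
Collecting terms: 0.07 × V_1 = 1.2  =>  V_1 = 17.14 V
Part 1:
  Read off the nodal solution: V_1 = 17.14 V
Part 2:
  I_R2 = (V_1 - V_2)/R2 = (17.14 - 0)/50 = 0.3429 A
  Magnitude: I_R2 = 0.3429 A
Part 3:
  I_R1 = (V_0 - V_1)/R1 = (24 - 17.14)/20 = 0.3429 A
  P_R1 = I_R1² × R1 = (0.3429)² × 20 = 2.351 W
Part 4:
  Power in each resistor, P = (ΔV)²/R:
    P_R1 = (24 - 17.14)²/20 = 2.351 W
    P_R2 = (17.14 - 0)²/50 = 5.878 W
  P_total = P_R1 + P_R2 = 8.229 W

Final answers:
1. V_1 = 17.14 V
2. I_R2 = 0.3429 A
3. P_R1 = 2.351 W
4. P_total = 8.229 W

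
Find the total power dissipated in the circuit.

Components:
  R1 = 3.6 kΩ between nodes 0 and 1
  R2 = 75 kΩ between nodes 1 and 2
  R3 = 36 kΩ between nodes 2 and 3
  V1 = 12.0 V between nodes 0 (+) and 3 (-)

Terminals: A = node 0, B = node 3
Nodal analysis, taking node 3 as the 0 V reference.
Source V1 fixes V_0 = 12 V.
KCL at each unknown node (sum of currents leaving = 0; resistances in Ω):
  Node 1: (V_1 - 12)/3600 + (V_1 - V_2)/75000 = 0
  Node 2: (V_2 - V_1)/75000 + (V_2 - 0)/36000 = 0
Collecting terms (coefficients in siemens):
  0.0002911·V_1 - 0.00001333·V_2 = 0.003333
  0.00004111·V_2 - 0.00001333·V_1 = 0
Determinant D = (0.0002911)(0.00004111) - (-0.00001333)(-0.00001333) = 0.00000001179
V_1 = [(0.003333)(0.00004111) - (-0.00001333)(0)]/D = 11.62 V
V_2 = [(0.0002911)(0) - (0.003333)(-0.00001333)]/D = 3.77 V
Power in each resistor, P = (ΔV)²/R:
  P_R1 = (12 - 11.62)²/3600 = 0.00003947 W
  P_R2 = (11.62 - 3.77)²/75000 = 0.0008223 W
  P_R3 = (3.77 - 0)²/36000 = 0.0003947 W
P_total = P_R1 + P_R2 + P_R3 = 0.001257 W

Final answer: 0.001257 W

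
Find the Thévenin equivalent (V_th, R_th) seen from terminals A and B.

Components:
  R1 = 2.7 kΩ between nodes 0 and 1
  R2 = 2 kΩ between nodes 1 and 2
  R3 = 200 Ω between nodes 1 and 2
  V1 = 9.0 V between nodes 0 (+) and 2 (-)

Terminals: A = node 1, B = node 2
Step 1 — V_th is the open-circuit voltage V_A - V_B (nothing connected across the terminals).
Nodal analysis, taking node 2 as the 0 V reference.
Source V1 fixes V_0 = 9 V.
KCL at each unknown node (sum of currents leaving = 0; resistances in Ω):
  Node 1: (V_1 - 9)/2700 + (V_1 - 0)/2000 + (V_1 - 0)/200 = 0
Collecting terms: 0.00587 × V_1 = 0.003333  =>  V_1 = 0.5678 V
V_th = V_1 - V_2 = 0.5678 - 0 = 0.5678 V
Step 2 — R_th: zero the source — replace V1 by a short circuit (node 2 merges into node 0) — and find the resistance seen between A (node 1) and B (node 0).
Reduce the network between node 1 (A) and node 0 (B) by series/parallel combination:
  Rp1 = R1 ‖ R2 ‖ R3 (parallel, all between nodes 0 and 1) = 1/(1/2700 + 1/2000 + 1/200) = 170.3 Ω
R_th = 170.3 Ω

Final answer: V_th = 0.5678 V, R_th = 170.3 Ω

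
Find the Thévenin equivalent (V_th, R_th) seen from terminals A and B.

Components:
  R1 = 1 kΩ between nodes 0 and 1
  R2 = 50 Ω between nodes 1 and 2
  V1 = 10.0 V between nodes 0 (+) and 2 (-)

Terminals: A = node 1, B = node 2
Step 1 — V_th is the open-circuit voltage V_A - V_B (nothing connected across the terminals).
Nodal analysis, taking node 2 as the 0 V reference.
Source V1 fixes V_0 = 10 V.
KCL at each unknown node (sum of currents leaving = 0; resistances in Ω):
  Node 1: (V_1 - 10)/1000 + (V_1 - 0)/50 = 0
Collecting terms: 0.021 × V_1 = 0.01  =>  V_1 = 0.4762 V
V_th = V_1 - V_2 = 0.4762 - 0 = 0.4762 V
Step 2 — R_th: zero the source — replace V1 by a short circuit (node 2 merges into node 0) — and find the resistance seen between A (node 1) and B (node 0).
Reduce the network between node 1 (A) and node 0 (B) by series/parallel combination:
  Rp1 = R1 ‖ R2 (parallel, both between nodes 0 and 1) = 1/(1/1000 + 1/50) = 47.62 Ω
R_th = 47.62 Ω

Final answer: V_th = 0.4762 V, R_th = 47.62 Ω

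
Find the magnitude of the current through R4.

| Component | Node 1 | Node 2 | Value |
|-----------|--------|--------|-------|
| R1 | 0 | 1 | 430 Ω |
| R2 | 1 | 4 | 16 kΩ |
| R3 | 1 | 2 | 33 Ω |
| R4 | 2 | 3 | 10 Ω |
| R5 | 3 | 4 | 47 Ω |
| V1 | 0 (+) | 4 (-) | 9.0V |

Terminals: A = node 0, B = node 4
Nodal analysis, taking node 4 as the 0 V reference.
Source V1 fixes V_0 = 9 V.
KCL at each unknown node (sum of currents leaving = 0; resistances in Ω):
  Node 1: (V_1 - 9)/430 + (V_1 - 0)/16000 + (V_1 - V_2)/33 = 0
  Node 2: (V_2 - V_1)/33 + (V_2 - V_3)/10 = 0
  Node 3: (V_3 - V_2)/10 + (V_3 - 0)/47 = 0
Collecting terms (coefficients in siemens):
  0.03269·V_1 - 0.0303·V_2 = 0.02093
  0.1303·V_2 - 0.0303·V_1 - 0.1·V_3 = 0
  0.1213·V_3 - 0.1·V_2 = 0
Solving these 3 simultaneous equations (Gaussian elimination) gives:
  V_1 = 1.55 V, V_2 = 0.982 V, V_3 = 0.8097 V
I_R4 = (V_2 - V_3)/R4 = (0.982 - 0.8097)/10 = 0.01723 A
|I_R4| = 0.01723 A

Final answer: |I_R4| = 0.01723 A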